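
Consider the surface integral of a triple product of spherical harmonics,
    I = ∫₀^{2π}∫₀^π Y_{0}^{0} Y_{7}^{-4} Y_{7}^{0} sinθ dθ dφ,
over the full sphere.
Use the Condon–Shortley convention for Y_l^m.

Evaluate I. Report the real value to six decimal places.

m-sum = 0 − 4 + 0 = -4 ≠ 0 ⇒ I = 0

0.000000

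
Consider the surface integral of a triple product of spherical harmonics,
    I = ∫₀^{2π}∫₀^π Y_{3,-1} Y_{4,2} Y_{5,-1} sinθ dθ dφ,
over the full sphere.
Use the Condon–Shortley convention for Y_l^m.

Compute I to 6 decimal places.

Rules hold: Σm=0, L=12 even, 1≤5≤7.
N = 7·9·11 = 693
Δ = 2!·4!·6!/13! = 1/180180
Racah Σ t=0..2: t=0:+1/576 t=1:−1/144 t=2:+1/576 = -1/288
⇒ 3j(3 4 5; 0 0 0)² = 20/1001, sgn +1
Racah Σ t=0..2: t=0:+1/34560 t=1:−1/720 t=2:+1/384 = 43/34560
⇒ 3j(3 4 5; -1 2 -1)² = 1849/180180, sgn +1
4πI² = N·(3j₀)²·(3jₘ)² = 1849/13013
I = +1·√(0.142089/4π) = 0.10633465

0.106335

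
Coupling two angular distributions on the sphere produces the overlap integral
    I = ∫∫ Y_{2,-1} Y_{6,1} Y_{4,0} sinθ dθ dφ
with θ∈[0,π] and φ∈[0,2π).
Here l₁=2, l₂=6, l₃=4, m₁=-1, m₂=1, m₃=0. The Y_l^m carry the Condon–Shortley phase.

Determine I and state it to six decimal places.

m-sum 0 ✓  L=12 even ✓  4≤4≤8 ✓
Π(2lᵢ+1) = 5×13×9 = 585
triangle coeff Δ(2,6,4) = 1/6435
Σ_t [2,2]: t=2:+1/2304 = 1/2304
(3j)²=5/143 [(2 6 4; 0 0 0)], sign=+1
Σ_t [3,3]: t=3:−1/3456 = -1/3456
(3j)²=35/1287 [(2 6 4; -1 1 0)], sign=-1
⇒ 4πI² = 875/1573
I = (-1)√(875/1573/(4π)) = -0.21039467

-0.210395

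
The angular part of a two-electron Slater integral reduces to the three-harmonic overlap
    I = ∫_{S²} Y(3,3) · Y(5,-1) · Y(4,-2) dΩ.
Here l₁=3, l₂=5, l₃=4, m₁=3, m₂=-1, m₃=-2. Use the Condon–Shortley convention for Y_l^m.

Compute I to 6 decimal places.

Checks pass: Σm=0; 12 even; l₃=4∈[2,8].
(2·3+1)(2·5+1)(2·4+1) = 693
Δ: 4! 2! 6! / 13! → 1/180180
sum: t=1:−1/576 t=2:+1/144 t=3:−1/576 = 1/288
3j²(3 5 4; 0 0 0) = Δ·Π!·Σ² = 20/1001  (sign +1)
sum: t=0:+1/2304 = 1/2304
3j²(3 5 4; 3 -1 -2) = Δ·Π!·Σ² = 75/4004  (sign +1)
combine: 4πI² = 693·20/1001·75/4004 = 3375/13013
take √, sign +1: I = 0.14366244

0.143662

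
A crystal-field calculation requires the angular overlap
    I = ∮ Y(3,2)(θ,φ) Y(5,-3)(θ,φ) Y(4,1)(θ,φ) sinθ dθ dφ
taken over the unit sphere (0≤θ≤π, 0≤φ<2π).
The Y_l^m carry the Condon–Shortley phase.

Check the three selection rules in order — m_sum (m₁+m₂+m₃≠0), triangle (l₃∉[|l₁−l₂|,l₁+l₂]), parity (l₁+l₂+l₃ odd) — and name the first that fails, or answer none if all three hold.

Σmᵢ = 0  ✓
l₃∈[|l₁−l₂|,l₁+l₂]=[2,8], have l₃=4  ✓
Σlᵢ = 12 ⇒ even  ✓

none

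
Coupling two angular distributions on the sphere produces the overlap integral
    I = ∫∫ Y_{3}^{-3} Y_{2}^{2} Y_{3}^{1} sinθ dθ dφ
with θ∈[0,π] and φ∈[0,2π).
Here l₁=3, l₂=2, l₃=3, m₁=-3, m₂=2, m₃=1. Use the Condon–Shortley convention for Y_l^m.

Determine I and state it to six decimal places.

Checks pass: Σm=0; 8 even; l₃=3∈[1,5].
(2·3+1)(2·2+1)(2·3+1) = 245
Δ: 2! 4! 2! / 9! → 1/3780
sum: t=0:+1/24 t=1:−1/4 t=2:+1/24 = -1/6
3j²(3 2 3; 0 0 0) = Δ·Π!·Σ² = 4/105  (sign +1)
sum: t=2:+1/96 = 1/96
3j²(3 2 3; -3 2 1) = Δ·Π!·Σ² = 1/42  (sign +1)
combine: 4πI² = 245·4/105·1/42 = 2/9
take √, sign +1: I = 0.13298076

0.132981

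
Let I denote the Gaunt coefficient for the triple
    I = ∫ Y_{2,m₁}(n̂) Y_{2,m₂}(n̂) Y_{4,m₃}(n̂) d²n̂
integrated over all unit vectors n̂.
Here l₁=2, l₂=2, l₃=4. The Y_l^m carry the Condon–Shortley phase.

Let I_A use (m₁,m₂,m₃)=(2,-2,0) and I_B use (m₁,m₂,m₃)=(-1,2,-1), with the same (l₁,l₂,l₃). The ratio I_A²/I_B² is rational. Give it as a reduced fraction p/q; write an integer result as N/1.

Same 2,2,4: normalisation and zero-m 3j drop out of the ratio.
A: Δ: 0! 4! 4! / 9! → 1/630; sum: t=0:+1/576 = 1/576; 3j²(2 2 4; 2 -2 0) = Δ·Π!·Σ² = 1/630  (sign +1)
B: Δ: 0! 4! 4! / 9! → 1/630; sum: t=0:+1/144 = 1/144; 3j²(2 2 4; -1 2 -1) = Δ·Π!·Σ² = 1/126  (sign -1)
I_A²/I_B² = (1/630)/(1/126) = 1/5

1/5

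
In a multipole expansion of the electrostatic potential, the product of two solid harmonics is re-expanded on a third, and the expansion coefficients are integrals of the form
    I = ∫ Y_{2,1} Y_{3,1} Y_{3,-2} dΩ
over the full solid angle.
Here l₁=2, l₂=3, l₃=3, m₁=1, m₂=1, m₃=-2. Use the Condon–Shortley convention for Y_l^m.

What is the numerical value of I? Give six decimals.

Rules hold: Σm=0, L=8 even, 1≤3≤5.
N = 5·7·7 = 245
Δ = 2!·2!·4!/9! = 1/3780
Racah Σ t=0..2: t=0:+1/24 t=1:−1/4 t=2:+1/24 = -1/6
⇒ 3j(2 3 3; 0 0 0)² = 4/105, sgn +1
Racah Σ t=0..1: t=0:+1/48 t=1:−1/12 = -1/16
⇒ 3j(2 3 3; 1 1 -2)² = 1/28, sgn +1
4πI² = N·(3j₀)²·(3jₘ)² = 1/3
I = +1·√(0.333333/4π) = 0.16286750

0.162868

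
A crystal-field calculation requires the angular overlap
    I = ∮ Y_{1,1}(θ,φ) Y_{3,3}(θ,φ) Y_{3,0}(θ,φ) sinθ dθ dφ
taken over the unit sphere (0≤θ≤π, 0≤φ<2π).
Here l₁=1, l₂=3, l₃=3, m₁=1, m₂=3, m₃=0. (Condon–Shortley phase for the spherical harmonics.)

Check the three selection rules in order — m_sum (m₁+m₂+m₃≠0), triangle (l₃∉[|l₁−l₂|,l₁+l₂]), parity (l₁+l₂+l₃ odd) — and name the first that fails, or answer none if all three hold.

m₁+m₂+m₃ = 1 + 3 + 0 = 4  ✗
triangle: |1−3|=2 ≤ l₃=3 ≤ 1+3=4
parity: l₁+l₂+l₃ = 7 is odd

m_sum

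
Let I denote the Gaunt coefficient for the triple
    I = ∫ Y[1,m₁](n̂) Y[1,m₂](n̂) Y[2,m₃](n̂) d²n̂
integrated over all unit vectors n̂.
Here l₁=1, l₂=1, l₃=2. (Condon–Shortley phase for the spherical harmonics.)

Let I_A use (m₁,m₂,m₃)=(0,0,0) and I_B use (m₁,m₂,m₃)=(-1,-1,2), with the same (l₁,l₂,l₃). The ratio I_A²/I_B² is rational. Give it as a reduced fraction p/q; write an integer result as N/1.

2/3

l's match ⇒ only the (l;m) 3-j factors differ between A and B.
A: triangle coeff Δ(1,1,2) = 1/30; Σ_t [0,0]: t=0:+1/1 = 1/1; (3j)²=2/15 [(1 1 2; 0 0 0)], sign=+1
B: triangle coeff Δ(1,1,2) = 1/30; Σ_t [0,0]: t=0:+1/4 = 1/4; (3j)²=1/5 [(1 1 2; -1 -1 2)], sign=+1
I_A²/I_B² = (2/15)/(1/5) = 2/3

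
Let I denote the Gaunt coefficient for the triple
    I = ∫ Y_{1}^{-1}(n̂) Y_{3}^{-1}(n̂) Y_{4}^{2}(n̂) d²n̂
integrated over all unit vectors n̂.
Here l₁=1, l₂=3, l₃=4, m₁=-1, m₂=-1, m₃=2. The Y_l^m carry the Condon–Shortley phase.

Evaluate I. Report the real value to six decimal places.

m-sum 0 ✓  L=8 even ✓  2≤4≤4 ✓
Π(2lᵢ+1) = 3×7×9 = 189
triangle coeff Δ(1,3,4) = 1/252
Σ_t [0,0]: t=0:+1/36 = 1/36
(3j)²=4/63 [(1 3 4; 0 0 0)], sign=+1
Σ_t [0,0]: t=0:+1/96 = 1/96
(3j)²=5/84 [(1 3 4; -1 -1 2)], sign=+1
⇒ 4πI² = 5/7
I = (+1)√(5/7/(4π)) = 0.23841361

0.238414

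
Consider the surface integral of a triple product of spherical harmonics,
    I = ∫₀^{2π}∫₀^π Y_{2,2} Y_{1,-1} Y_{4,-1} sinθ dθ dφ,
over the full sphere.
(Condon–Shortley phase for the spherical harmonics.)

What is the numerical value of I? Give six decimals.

l₃=4 ∉ [1,3] — triangle fails ⇒ I = 0

0.000000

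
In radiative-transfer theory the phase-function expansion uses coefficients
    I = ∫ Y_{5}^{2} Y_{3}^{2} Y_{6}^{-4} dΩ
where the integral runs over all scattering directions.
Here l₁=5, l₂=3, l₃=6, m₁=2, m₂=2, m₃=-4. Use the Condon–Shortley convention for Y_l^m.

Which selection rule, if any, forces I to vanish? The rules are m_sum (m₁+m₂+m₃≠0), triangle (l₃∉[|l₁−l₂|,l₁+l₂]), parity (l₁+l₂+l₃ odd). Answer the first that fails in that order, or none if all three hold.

none

Σmᵢ = 0  ✓
l₃∈[|l₁−l₂|,l₁+l₂]=[2,8], have l₃=6  ✓
Σlᵢ = 14 ⇒ even  ✓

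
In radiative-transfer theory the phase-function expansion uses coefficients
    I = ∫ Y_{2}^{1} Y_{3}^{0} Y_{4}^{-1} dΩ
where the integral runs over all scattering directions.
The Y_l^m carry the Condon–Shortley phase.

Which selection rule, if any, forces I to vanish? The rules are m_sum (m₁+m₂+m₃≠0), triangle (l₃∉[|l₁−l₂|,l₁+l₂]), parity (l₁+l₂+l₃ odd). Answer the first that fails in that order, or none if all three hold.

Σmᵢ = 0  ✓
l₃∈[|l₁−l₂|,l₁+l₂]=[1,5], have l₃=4  ✓
Σlᵢ = 9 ⇒ odd  ✗

parity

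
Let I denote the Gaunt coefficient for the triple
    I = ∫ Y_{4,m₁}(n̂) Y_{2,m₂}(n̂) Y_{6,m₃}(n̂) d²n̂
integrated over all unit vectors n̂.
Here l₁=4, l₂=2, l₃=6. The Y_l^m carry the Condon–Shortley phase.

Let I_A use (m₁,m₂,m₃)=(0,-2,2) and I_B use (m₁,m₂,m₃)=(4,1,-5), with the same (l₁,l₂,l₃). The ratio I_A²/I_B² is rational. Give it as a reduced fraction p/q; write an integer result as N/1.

Shared (l₁,l₂,l₃)=(4,2,6): N and (l;000)² cancel in I_A²/I_B².
A: Δ = 0!·8!·4!/13! = 1/6435; Racah Σ t=0..0: t=0:+1/13824 = 1/13824; ⇒ 3j(4 2 6; 0 -2 2)² = 14/1287, sgn +1
B: Δ = 0!·8!·4!/13! = 1/6435; Racah Σ t=0..0: t=0:+1/241920 = 1/241920; ⇒ 3j(4 2 6; 4 1 -5)² = 1/39, sgn -1
I_A²/I_B² = (14/1287)/(1/39) = 14/33

14/33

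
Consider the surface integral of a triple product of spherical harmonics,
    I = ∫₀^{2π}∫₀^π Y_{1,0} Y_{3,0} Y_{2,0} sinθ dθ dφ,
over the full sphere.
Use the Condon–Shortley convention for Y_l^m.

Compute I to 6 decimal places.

Checks pass: Σm=0; 6 even; l₃=2∈[2,4].
(2·1+1)(2·3+1)(2·2+1) = 105
Δ: 2! 0! 4! / 7! → 1/105
sum: t=1:−1/4 = -1/4
3j²(1 3 2; 0 0 0) = Δ·Π!·Σ² = 3/35  (sign -1)
(m-triple is (0,0,0) — same symbol as above.)
combine: 4πI² = 105·3/35·3/35 = 27/35
take √, sign +1: I = 0.24776670

0.247767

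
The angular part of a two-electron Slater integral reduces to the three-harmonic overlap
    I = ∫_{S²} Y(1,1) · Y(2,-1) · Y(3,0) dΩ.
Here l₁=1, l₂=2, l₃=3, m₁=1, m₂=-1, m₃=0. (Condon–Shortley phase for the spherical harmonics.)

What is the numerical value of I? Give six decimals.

Rules hold: Σm=0, L=6 even, 1≤3≤3.
N = 3·5·7 = 105
Δ = 0!·2!·4!/7! = 1/105
Racah Σ t=0..0: t=0:+1/4 = 1/4
⇒ 3j(1 2 3; 0 0 0)² = 3/35, sgn -1
Racah Σ t=0..0: t=0:+1/12 = 1/12
⇒ 3j(1 2 3; 1 -1 0)² = 1/35, sgn -1
4πI² = N·(3j₀)²·(3jₘ)² = 9/35
I = +1·√(0.257143/4π) = 0.14304817

0.143048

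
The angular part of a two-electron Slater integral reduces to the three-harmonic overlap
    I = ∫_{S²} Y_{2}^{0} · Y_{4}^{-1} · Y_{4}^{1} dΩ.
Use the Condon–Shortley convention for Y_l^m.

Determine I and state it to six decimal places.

Checks pass: Σm=0; 10 even; l₃=4∈[2,6].
(2·2+1)(2·4+1)(2·4+1) = 405
Δ: 2! 2! 6! / 11! → 1/13860
sum: t=0:+1/192 t=1:−1/36 t=2:+1/192 = -5/288
3j²(2 4 4; 0 0 0) = Δ·Π!·Σ² = 20/693  (sign -1)
sum: t=0:+1/144 t=1:−1/48 t=2:+1/480 = -17/1440
3j²(2 4 4; 0 -1 1) = Δ·Π!·Σ² = 289/13860  (sign +1)
combine: 4πI² = 405·20/693·289/13860 = 1445/5929
take √, sign -1: I = -0.13926381

-0.139264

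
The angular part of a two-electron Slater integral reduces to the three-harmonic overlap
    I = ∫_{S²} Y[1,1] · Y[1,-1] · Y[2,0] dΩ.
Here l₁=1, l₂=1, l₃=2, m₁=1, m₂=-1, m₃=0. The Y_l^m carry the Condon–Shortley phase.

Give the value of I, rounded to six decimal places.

0.126157

m-sum 0 ✓  L=4 even ✓  0≤2≤2 ✓
Π(2lᵢ+1) = 3×3×5 = 45
triangle coeff Δ(1,1,2) = 1/30
Σ_t [0,0]: t=0:+1/1 = 1/1
(3j)²=2/15 [(1 1 2; 0 0 0)], sign=+1
Σ_t [0,0]: t=0:+1/4 = 1/4
(3j)²=1/30 [(1 1 2; 1 -1 0)], sign=+1
⇒ 4πI² = 1/5
I = (+1)√(1/5/(4π)) = 0.12615663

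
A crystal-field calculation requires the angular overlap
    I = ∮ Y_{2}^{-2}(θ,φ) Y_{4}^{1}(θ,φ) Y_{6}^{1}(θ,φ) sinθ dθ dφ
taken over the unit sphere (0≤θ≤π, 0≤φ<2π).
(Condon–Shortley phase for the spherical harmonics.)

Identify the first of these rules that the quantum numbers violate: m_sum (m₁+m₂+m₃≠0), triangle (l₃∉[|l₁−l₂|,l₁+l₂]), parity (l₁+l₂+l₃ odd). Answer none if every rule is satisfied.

m₁+m₂+m₃ = -2 + 1 + 1 = 0  ✓
triangle: |2−4|=2 ≤ l₃=6 ≤ 2+4=6  ✓
parity: l₁+l₂+l₃ = 12 is even  ✓

none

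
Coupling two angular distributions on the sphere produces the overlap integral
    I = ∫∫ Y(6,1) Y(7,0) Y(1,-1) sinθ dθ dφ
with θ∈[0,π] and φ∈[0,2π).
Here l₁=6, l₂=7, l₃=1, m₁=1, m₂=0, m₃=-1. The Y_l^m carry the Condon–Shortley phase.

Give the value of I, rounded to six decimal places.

0.160342

m-sum 0 ✓  L=14 even ✓  1≤1≤13 ✓
Π(2lᵢ+1) = 13×15×3 = 585
triangle coeff Δ(6,7,1) = 1/1365
Σ_t [6,6]: t=6:+1/518400 = 1/518400
(3j)²=7/195 [(6 7 1; 0 0 0)], sign=-1
Σ_t [5,5]: t=5:−1/1209600 = -1/1209600
(3j)²=1/65 [(6 7 1; 1 0 -1)], sign=-1
⇒ 4πI² = 21/65
I = (+1)√(21/65/(4π)) = 0.16034227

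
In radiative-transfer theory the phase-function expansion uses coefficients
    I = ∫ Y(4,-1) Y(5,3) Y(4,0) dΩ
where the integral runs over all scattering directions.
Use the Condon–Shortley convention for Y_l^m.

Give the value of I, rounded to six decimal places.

m-sum = -1 + 3 + 0 = 2 ≠ 0 ⇒ I = 0

0.000000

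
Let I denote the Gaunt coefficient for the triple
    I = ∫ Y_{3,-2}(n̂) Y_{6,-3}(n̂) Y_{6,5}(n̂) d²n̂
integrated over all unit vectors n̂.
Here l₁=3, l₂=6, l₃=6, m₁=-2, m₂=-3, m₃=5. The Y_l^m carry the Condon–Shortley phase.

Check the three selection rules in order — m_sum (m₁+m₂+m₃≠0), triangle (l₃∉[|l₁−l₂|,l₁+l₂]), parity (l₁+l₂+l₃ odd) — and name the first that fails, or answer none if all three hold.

azimuthal sum: -2 − 3 + 5 = 0  ✓
3 ≤ 6 ≤ 9 (triangle on l)  ✓
L = 3 + 6 + 6 = 15 (odd)  ✗

parity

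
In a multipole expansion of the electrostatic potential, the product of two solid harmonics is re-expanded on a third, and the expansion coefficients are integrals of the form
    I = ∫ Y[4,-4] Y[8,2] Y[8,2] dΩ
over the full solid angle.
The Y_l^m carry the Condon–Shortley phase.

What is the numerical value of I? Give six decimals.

0.171997

Rules hold: Σm=0, L=20 even, 4≤8≤12.
N = 9·17·17 = 2601
Δ = 4!·4!·12!/21! = 1/185175900
Racah Σ t=0..4: t=0:+1/557383680 t=1:−1/21772800 t=2:+1/8294400 t=3:−1/21772800 t=4:+1/557383680 = 1/30965760
⇒ 3j(4 8 8; 0 0 0)² = 36/4199, sgn +1
Racah Σ t=4..4: t=4:+1/298598400 = 1/298598400
⇒ 3j(4 8 8; -4 2 2)² = 70/4199, sgn +1
4πI² = N·(3j₀)²·(3jₘ)² = 22680/61009
I = +1·√(0.371748/4π) = 0.17199651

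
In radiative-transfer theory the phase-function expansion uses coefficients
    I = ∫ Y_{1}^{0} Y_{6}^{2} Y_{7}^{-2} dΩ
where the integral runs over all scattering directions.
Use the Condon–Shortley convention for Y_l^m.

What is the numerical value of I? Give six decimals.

0.234717

Checks pass: Σm=0; 14 even; l₃=7∈[5,7].
(2·1+1)(2·6+1)(2·7+1) = 585
Δ: 0! 2! 12! / 15! → 1/1365
sum: t=0:+1/518400 = 1/518400
3j²(1 6 7; 0 0 0) = Δ·Π!·Σ² = 7/195  (sign -1)
sum: t=0:+1/967680 = 1/967680
3j²(1 6 7; 0 2 -2) = Δ·Π!·Σ² = 3/91  (sign -1)
combine: 4πI² = 585·7/195·3/91 = 9/13
take √, sign +1: I = 0.23471705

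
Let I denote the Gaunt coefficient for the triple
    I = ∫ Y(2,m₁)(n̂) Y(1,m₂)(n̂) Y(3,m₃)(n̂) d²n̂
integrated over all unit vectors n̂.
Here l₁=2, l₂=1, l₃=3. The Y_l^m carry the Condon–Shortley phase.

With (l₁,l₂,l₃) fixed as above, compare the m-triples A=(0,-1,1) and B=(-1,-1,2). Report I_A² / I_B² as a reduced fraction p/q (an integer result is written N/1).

3/5

Same 2,1,3: normalisation and zero-m 3j drop out of the ratio.
A: Δ: 0! 4! 2! / 7! → 1/105; sum: t=0:+1/8 = 1/8; 3j²(2 1 3; 0 -1 1) = Δ·Π!·Σ² = 2/35  (sign +1)
B: Δ: 0! 4! 2! / 7! → 1/105; sum: t=0:+1/12 = 1/12; 3j²(2 1 3; -1 -1 2) = Δ·Π!·Σ² = 2/21  (sign -1)
I_A²/I_B² = (2/35)/(2/21) = 3/5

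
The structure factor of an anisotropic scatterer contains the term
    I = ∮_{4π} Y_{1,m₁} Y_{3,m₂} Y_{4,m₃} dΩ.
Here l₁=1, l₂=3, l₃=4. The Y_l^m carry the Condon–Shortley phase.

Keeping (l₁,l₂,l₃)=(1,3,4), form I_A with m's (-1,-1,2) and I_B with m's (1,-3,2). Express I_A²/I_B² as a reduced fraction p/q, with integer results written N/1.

15/1

l's match ⇒ only the (l;m) 3-j factors differ between A and B.
A: triangle coeff Δ(1,3,4) = 1/252; Σ_t [0,0]: t=0:+1/96 = 1/96; (3j)²=5/84 [(1 3 4; -1 -1 2)], sign=+1
B: triangle coeff Δ(1,3,4) = 1/252; Σ_t [0,0]: t=0:+1/1440 = 1/1440; (3j)²=1/252 [(1 3 4; 1 -3 2)], sign=+1
I_A²/I_B² = (5/84)/(1/252) = 15/1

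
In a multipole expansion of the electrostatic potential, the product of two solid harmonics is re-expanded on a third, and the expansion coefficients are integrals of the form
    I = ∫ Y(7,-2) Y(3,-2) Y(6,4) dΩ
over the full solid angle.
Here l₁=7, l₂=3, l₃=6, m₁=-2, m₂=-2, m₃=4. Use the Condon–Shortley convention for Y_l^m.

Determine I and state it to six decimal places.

-0.153384

Checks pass: Σm=0; 16 even; l₃=6∈[4,10].
(2·7+1)(2·3+1)(2·6+1) = 1365
Δ: 4! 10! 2! / 17! → 1/2042040
sum: t=1:−1/207360 t=2:+1/57600 t=3:−1/207360 = 1/129600
3j²(7 3 6; 0 0 0) = Δ·Π!·Σ² = 168/12155  (sign +1)
sum: t=0:+1/8709120 t=1:−1/967680 = -1/1088640
3j²(7 3 6; -2 -2 4) = Δ·Π!·Σ² = 800/51051  (sign -1)
combine: 4πI² = 1365·168/12155·800/51051 = 134400/454597
take √, sign -1: I = -0.15338448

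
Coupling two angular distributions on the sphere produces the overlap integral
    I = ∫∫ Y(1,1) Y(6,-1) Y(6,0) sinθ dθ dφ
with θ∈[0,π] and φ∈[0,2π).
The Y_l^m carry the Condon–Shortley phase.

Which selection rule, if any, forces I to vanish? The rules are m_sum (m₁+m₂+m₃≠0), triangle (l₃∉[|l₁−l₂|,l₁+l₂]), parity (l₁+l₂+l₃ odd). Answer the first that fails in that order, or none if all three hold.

m₁+m₂+m₃ = 1 − 1 + 0 = 0  ✓
triangle: |1−6|=5 ≤ l₃=6 ≤ 1+6=7  ✓
parity: l₁+l₂+l₃ = 13 is odd  ✗

parity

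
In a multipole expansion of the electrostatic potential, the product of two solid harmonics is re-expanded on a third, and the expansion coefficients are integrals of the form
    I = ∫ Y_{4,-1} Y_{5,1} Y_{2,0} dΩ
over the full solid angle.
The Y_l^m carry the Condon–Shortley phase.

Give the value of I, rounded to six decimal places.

L=11 odd ⇒ parity kills the (l;000) factor ⇒ I = 0

0.000000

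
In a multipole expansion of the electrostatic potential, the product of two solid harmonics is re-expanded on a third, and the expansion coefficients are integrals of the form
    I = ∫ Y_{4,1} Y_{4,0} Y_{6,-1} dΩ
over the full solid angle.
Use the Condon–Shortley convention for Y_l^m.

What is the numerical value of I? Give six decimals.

Checks pass: Σm=0; 14 even; l₃=6∈[0,8].
(2·4+1)(2·4+1)(2·6+1) = 1053
Δ: 2! 6! 6! / 15! → 1/1261260
sum: t=0:+1/4608 t=1:−1/1296 t=2:+1/4608 = -7/20736
3j²(4 4 6; 0 0 0) = Δ·Π!·Σ² = 20/1287  (sign -1)
sum: t=0:+1/3456 t=1:−1/1728 t=2:+1/11520 = -7/34560
3j²(4 4 6; 1 0 -1) = Δ·Π!·Σ² = 7/858  (sign +1)
combine: 4πI² = 1053·20/1287·7/858 = 210/1573
take √, sign -1: I = -0.10307192

-0.103072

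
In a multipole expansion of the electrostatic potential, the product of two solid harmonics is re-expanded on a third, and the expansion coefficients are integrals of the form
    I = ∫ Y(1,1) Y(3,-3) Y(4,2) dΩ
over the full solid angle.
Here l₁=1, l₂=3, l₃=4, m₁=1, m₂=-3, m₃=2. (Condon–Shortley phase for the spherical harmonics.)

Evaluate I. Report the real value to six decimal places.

Rules hold: Σm=0, L=8 even, 2≤4≤4.
N = 3·7·9 = 189
Δ = 0!·2!·6!/9! = 1/252
Racah Σ t=0..0: t=0:+1/36 = 1/36
⇒ 3j(1 3 4; 0 0 0)² = 4/63, sgn +1
Racah Σ t=0..0: t=0:+1/1440 = 1/1440
⇒ 3j(1 3 4; 1 -3 2)² = 1/252, sgn +1
4πI² = N·(3j₀)²·(3jₘ)² = 1/21
I = +1·√(0.047619/4π) = 0.06155813

0.061558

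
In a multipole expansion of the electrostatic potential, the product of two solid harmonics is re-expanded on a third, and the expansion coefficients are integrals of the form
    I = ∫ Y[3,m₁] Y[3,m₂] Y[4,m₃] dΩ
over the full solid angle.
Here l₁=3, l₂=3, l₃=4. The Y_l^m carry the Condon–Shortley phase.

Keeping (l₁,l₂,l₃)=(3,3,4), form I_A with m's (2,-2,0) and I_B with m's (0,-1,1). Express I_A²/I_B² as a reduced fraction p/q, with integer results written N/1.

Shared (l₁,l₂,l₃)=(3,3,4): N and (l;000)² cancel in I_A²/I_B².
A: Δ = 2!·4!·4!/11! = 1/34650; Racah Σ t=0..1: t=0:+1/72 t=1:−1/576 = 7/576; ⇒ 3j(3 3 4; 2 -2 0)² = 7/198, sgn +1
B: Δ = 2!·4!·4!/11! = 1/34650; Racah Σ t=0..2: t=0:+1/48 t=1:−1/24 t=2:+1/288 = -5/288; ⇒ 3j(3 3 4; 0 -1 1)² = 5/462, sgn +1
I_A²/I_B² = (7/198)/(5/462) = 49/15

49/15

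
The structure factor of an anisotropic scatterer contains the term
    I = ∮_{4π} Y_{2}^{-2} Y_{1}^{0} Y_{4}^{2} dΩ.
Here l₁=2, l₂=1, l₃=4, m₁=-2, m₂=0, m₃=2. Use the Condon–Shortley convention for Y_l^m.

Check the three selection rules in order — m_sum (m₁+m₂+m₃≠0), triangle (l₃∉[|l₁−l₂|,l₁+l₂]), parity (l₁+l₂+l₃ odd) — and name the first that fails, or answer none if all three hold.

triangle

Σmᵢ = 0  ✓
l₃∈[|l₁−l₂|,l₁+l₂]=[1,3], have l₃=4  ✗
Σlᵢ = 7 ⇒ odd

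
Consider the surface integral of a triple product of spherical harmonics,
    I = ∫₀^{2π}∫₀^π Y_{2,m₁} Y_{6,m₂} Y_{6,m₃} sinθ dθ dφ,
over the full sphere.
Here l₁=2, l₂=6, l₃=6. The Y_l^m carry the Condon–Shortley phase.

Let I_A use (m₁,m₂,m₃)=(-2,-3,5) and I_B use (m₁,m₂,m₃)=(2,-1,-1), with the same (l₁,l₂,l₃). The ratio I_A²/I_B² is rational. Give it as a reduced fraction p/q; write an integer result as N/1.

Same 2,6,6: normalisation and zero-m 3j drop out of the ratio.
A: Δ: 2! 2! 10! / 15! → 1/90090; sum: t=2:+1/1451520 = 1/1451520; 3j²(2 6 6; -2 -3 5) = Δ·Π!·Σ² = 1/91  (sign -1)
B: Δ: 2! 2! 10! / 15! → 1/90090; sum: t=0:+1/57600 = 1/57600; 3j²(2 6 6; 2 -1 -1) = Δ·Π!·Σ² = 21/715  (sign -1)
I_A²/I_B² = (1/91)/(21/715) = 55/147

55/147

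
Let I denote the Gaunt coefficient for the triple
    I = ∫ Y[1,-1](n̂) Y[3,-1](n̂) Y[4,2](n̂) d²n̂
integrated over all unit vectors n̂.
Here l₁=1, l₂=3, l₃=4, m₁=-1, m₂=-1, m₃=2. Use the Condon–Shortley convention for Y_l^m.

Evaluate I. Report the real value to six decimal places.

0.238414

Rules hold: Σm=0, L=8 even, 2≤4≤4.
N = 3·7·9 = 189
Δ = 0!·2!·6!/9! = 1/252
Racah Σ t=0..0: t=0:+1/36 = 1/36
⇒ 3j(1 3 4; 0 0 0)² = 4/63, sgn +1
Racah Σ t=0..0: t=0:+1/96 = 1/96
⇒ 3j(1 3 4; -1 -1 2)² = 5/84, sgn +1
4πI² = N·(3j₀)²·(3jₘ)² = 5/7
I = +1·√(0.714286/4π) = 0.23841361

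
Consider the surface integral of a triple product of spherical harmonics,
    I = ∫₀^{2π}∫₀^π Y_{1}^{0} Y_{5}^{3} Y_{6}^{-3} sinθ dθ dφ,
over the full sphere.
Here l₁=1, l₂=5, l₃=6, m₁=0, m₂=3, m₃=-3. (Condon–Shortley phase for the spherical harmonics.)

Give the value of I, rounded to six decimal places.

-0.212310

Rules hold: Σm=0, L=12 even, 4≤6≤6.
N = 3·11·13 = 429
Δ = 0!·2!·10!/13! = 1/858
Racah Σ t=0..0: t=0:+1/14400 = 1/14400
⇒ 3j(1 5 6; 0 0 0)² = 6/143, sgn +1
Racah Σ t=0..0: t=0:+1/80640 = 1/80640
⇒ 3j(1 5 6; 0 3 -3)² = 9/286, sgn -1
4πI² = N·(3j₀)²·(3jₘ)² = 81/143
I = -1·√(0.566434/4π) = -0.21230956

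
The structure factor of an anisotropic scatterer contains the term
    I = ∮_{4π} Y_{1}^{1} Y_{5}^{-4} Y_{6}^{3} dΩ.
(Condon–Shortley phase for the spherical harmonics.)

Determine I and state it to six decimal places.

-0.070770

Rules hold: Σm=0, L=12 even, 4≤6≤6.
N = 3·11·13 = 429
Δ = 0!·2!·10!/13! = 1/858
Racah Σ t=0..0: t=0:+1/14400 = 1/14400
⇒ 3j(1 5 6; 0 0 0)² = 6/143, sgn +1
Racah Σ t=0..0: t=0:+1/725760 = 1/725760
⇒ 3j(1 5 6; 1 -4 3)² = 1/286, sgn -1
4πI² = N·(3j₀)²·(3jₘ)² = 9/143
I = -1·√(0.0629371/4π) = -0.07076985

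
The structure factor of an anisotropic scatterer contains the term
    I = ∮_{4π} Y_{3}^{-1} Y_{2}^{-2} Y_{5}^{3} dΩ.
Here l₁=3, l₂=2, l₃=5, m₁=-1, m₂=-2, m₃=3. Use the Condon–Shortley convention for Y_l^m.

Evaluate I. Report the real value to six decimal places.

Checks pass: Σm=0; 10 even; l₃=5∈[1,5].
(2·3+1)(2·2+1)(2·5+1) = 385
Δ: 0! 6! 4! / 11! → 1/2310
sum: t=0:+1/144 = 1/144
3j²(3 2 5; 0 0 0) = Δ·Π!·Σ² = 10/231  (sign -1)
sum: t=0:+1/1152 = 1/1152
3j²(3 2 5; -1 -2 3) = Δ·Π!·Σ² = 1/33  (sign +1)
combine: 4πI² = 385·10/231·1/33 = 50/99
take √, sign -1: I = -0.20047604

-0.200476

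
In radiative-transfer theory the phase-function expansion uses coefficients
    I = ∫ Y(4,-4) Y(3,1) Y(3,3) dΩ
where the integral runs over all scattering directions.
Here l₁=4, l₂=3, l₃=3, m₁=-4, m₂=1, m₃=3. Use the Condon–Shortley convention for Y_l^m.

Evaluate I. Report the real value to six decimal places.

-0.166198

m-sum 0 ✓  L=10 even ✓  1≤3≤7 ✓
Π(2lᵢ+1) = 9×7×7 = 441
triangle coeff Δ(4,3,3) = 1/34650
Σ_t [1,3]: t=1:−1/72 t=2:+1/16 t=3:−1/72 = 5/144
(3j)²=2/77 [(4 3 3; 0 0 0)], sign=-1
Σ_t [4,4]: t=4:+1/1152 = 1/1152
(3j)²=1/33 [(4 3 3; -4 1 3)], sign=+1
⇒ 4πI² = 42/121
I = (-1)√(42/121/(4π)) = -0.16619847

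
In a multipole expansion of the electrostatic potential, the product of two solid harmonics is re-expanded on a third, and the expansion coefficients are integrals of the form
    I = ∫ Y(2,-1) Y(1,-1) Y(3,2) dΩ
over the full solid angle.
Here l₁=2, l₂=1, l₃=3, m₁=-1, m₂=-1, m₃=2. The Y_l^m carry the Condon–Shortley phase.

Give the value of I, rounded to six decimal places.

0.261169

m-sum 0 ✓  L=6 even ✓  1≤3≤3 ✓
Π(2lᵢ+1) = 5×3×7 = 105
triangle coeff Δ(2,1,3) = 1/105
Σ_t [0,0]: t=0:+1/4 = 1/4
(3j)²=3/35 [(2 1 3; 0 0 0)], sign=-1
Σ_t [0,0]: t=0:+1/12 = 1/12
(3j)²=2/21 [(2 1 3; -1 -1 2)], sign=-1
⇒ 4πI² = 6/7
I = (+1)√(6/7/(4π)) = 0.26116903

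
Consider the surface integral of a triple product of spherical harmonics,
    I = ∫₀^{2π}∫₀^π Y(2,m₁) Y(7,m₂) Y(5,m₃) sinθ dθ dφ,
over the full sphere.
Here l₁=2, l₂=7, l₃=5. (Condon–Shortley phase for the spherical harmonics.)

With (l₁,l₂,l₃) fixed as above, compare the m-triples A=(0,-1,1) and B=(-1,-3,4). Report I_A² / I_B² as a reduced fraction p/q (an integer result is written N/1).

21/2

Shared (l₁,l₂,l₃)=(2,7,5): N and (l;000)² cancel in I_A²/I_B².
A: Δ = 4!·0!·10!/15! = 1/15015; Racah Σ t=2..2: t=2:+1/69120 = 1/69120; ⇒ 3j(2 7 5; 0 -1 1)² = 4/143, sgn +1
B: Δ = 4!·0!·10!/15! = 1/15015; Racah Σ t=3..3: t=3:−1/2177280 = -1/2177280; ⇒ 3j(2 7 5; -1 -3 4)² = 8/3003, sgn +1
I_A²/I_B² = (4/143)/(8/3003) = 21/2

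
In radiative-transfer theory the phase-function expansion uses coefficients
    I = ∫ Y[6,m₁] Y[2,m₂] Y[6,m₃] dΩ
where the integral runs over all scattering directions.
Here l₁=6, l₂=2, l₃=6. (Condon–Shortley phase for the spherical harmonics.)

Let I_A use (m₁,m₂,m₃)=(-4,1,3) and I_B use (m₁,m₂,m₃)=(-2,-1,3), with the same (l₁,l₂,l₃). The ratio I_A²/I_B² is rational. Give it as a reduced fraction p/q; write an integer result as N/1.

Shared (l₁,l₂,l₃)=(6,2,6): N and (l;000)² cancel in I_A²/I_B².
A: Δ = 2!·10!·2!/15! = 1/90090; Racah Σ t=1..2: t=1:−1/725760 t=2:+1/161280 = 1/207360; ⇒ 3j(6 2 6; -4 1 3)² = 7/286, sgn -1
B: Δ = 2!·10!·2!/15! = 1/90090; Racah Σ t=0..1: t=0:+1/161280 t=1:−1/60480 = -1/96768; ⇒ 3j(6 2 6; -2 -1 3)² = 15/1001, sgn +1
I_A²/I_B² = (7/286)/(15/1001) = 49/30

49/30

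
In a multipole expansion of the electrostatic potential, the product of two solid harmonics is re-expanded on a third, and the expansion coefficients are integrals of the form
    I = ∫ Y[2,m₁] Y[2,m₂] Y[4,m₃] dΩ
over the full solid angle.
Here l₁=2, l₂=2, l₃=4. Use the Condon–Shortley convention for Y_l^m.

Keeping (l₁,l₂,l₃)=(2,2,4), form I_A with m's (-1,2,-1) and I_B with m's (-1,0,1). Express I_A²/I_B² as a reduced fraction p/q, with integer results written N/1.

1/6

Shared (l₁,l₂,l₃)=(2,2,4): N and (l;000)² cancel in I_A²/I_B².
A: Δ = 0!·4!·4!/9! = 1/630; Racah Σ t=0..0: t=0:+1/144 = 1/144; ⇒ 3j(2 2 4; -1 2 -1)² = 1/126, sgn -1
B: Δ = 0!·4!·4!/9! = 1/630; Racah Σ t=0..0: t=0:+1/24 = 1/24; ⇒ 3j(2 2 4; -1 0 1)² = 1/21, sgn -1
I_A²/I_B² = (1/126)/(1/21) = 1/6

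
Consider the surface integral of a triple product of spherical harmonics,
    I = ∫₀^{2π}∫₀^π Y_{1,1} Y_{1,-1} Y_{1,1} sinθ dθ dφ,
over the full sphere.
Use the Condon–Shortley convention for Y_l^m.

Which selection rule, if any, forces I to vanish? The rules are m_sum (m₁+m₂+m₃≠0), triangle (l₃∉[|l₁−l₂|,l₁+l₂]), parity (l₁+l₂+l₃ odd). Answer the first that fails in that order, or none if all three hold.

azimuthal sum: 1 − 1 + 1 = 1  ✗
0 ≤ 1 ≤ 2 (triangle on l)
L = 1 + 1 + 1 = 3 (odd)

m_sum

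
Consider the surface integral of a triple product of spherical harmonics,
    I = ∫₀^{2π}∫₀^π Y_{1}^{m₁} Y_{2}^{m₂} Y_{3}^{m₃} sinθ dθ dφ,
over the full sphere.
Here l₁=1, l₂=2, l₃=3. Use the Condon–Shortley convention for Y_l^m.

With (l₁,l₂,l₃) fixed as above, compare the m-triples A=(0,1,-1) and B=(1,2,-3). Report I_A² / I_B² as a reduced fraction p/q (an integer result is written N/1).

l's match ⇒ only the (l;m) 3-j factors differ between A and B.
A: triangle coeff Δ(1,2,3) = 1/105; Σ_t [0,0]: t=0:+1/6 = 1/6; (3j)²=8/105 [(1 2 3; 0 1 -1)], sign=+1
B: triangle coeff Δ(1,2,3) = 1/105; Σ_t [0,0]: t=0:+1/48 = 1/48; (3j)²=1/7 [(1 2 3; 1 2 -3)], sign=+1
I_A²/I_B² = (8/105)/(1/7) = 8/15

8/15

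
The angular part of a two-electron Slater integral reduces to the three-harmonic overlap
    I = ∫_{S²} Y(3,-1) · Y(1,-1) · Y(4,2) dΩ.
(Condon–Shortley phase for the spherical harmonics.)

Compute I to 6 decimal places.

m-sum 0 ✓  L=8 even ✓  2≤4≤4 ✓
Π(2lᵢ+1) = 7×3×9 = 189
triangle coeff Δ(3,1,4) = 1/252
Σ_t [0,0]: t=0:+1/36 = 1/36
(3j)²=4/63 [(3 1 4; 0 0 0)], sign=+1
Σ_t [0,0]: t=0:+1/96 = 1/96
(3j)²=5/84 [(3 1 4; -1 -1 2)], sign=+1
⇒ 4πI² = 5/7
I = (+1)√(5/7/(4π)) = 0.23841361

0.238414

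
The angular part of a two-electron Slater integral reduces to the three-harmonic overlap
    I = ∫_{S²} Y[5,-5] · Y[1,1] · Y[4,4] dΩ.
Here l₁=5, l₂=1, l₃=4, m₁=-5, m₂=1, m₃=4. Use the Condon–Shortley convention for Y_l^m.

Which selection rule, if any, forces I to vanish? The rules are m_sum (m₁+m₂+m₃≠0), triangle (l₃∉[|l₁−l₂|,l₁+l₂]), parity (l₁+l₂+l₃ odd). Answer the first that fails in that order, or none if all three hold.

Σmᵢ = 0  ✓
l₃∈[|l₁−l₂|,l₁+l₂]=[4,6], have l₃=4  ✓
Σlᵢ = 10 ⇒ even  ✓

none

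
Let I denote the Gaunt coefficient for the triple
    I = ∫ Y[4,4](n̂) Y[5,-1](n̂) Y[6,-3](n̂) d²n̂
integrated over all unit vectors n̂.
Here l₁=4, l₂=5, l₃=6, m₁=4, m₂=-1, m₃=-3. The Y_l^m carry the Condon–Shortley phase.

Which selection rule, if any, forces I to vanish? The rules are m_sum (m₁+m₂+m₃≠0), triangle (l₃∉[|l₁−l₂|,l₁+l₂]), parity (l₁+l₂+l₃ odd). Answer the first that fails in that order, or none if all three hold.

parity

m₁+m₂+m₃ = 4 − 1 − 3 = 0  ✓
triangle: |4−5|=1 ≤ l₃=6 ≤ 4+5=9  ✓
parity: l₁+l₂+l₃ = 15 is odd  ✗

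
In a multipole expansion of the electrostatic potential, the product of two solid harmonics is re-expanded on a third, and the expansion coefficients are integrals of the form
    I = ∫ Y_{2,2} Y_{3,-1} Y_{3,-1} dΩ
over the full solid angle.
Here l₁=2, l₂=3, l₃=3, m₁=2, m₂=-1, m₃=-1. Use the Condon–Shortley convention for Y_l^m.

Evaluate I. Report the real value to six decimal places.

Rules hold: Σm=0, L=8 even, 1≤3≤5.
N = 5·7·7 = 245
Δ = 2!·2!·4!/9! = 1/3780
Racah Σ t=0..2: t=0:+1/24 t=1:−1/4 t=2:+1/24 = -1/6
⇒ 3j(2 3 3; 0 0 0)² = 4/105, sgn +1
Racah Σ t=0..0: t=0:+1/16 = 1/16
⇒ 3j(2 3 3; 2 -1 -1)² = 2/35, sgn +1
4πI² = N·(3j₀)²·(3jₘ)² = 8/15
I = +1·√(0.533333/4π) = 0.20601291

0.206013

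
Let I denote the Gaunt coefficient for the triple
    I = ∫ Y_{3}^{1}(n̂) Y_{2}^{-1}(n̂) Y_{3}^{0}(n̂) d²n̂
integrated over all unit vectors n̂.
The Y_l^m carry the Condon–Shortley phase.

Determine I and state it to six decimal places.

-0.059471

m-sum 0 ✓  L=8 even ✓  1≤3≤5 ✓
Π(2lᵢ+1) = 7×5×7 = 245
triangle coeff Δ(3,2,3) = 1/3780
Σ_t [0,2]: t=0:+1/24 t=1:−1/4 t=2:+1/24 = -1/6
(3j)²=4/105 [(3 2 3; 0 0 0)], sign=+1
Σ_t [0,1]: t=0:+1/8 t=1:−1/12 = 1/24
(3j)²=1/210 [(3 2 3; 1 -1 0)], sign=-1
⇒ 4πI² = 2/45
I = (-1)√(2/45/(4π)) = -0.05947080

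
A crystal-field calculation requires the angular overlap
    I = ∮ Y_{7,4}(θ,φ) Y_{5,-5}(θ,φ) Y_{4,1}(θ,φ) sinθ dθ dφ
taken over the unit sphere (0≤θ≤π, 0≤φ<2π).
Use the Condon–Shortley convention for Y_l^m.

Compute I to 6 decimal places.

Checks pass: Σm=0; 16 even; l₃=4∈[2,12].
(2·7+1)(2·5+1)(2·4+1) = 1485
Δ: 8! 6! 2! / 17! → 1/6126120
sum: t=3:−1/69120 t=4:+1/20736 t=5:−1/69120 = 1/51840
3j²(7 5 4; 0 0 0) = Δ·Π!·Σ² = 280/21879  (sign +1)
sum: t=0:+1/2903040 = 1/2903040
3j²(7 5 4; 4 -5 1) = Δ·Π!·Σ² = 75/6188  (sign -1)
combine: 4πI² = 1485·280/21879·75/6188 = 11250/48841
take √, sign -1: I = -0.13538765

-0.135388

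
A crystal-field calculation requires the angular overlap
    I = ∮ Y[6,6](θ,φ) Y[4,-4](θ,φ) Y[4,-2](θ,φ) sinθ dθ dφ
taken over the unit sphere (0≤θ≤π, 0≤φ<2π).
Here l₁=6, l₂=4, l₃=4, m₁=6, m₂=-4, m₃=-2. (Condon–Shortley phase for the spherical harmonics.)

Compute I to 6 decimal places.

Checks pass: Σm=0; 14 even; l₃=4∈[2,10].
(2·6+1)(2·4+1)(2·4+1) = 1053
Δ: 6! 6! 2! / 15! → 1/1261260
sum: t=2:+1/4608 t=3:−1/1296 t=4:+1/4608 = -7/20736
3j²(6 4 4; 0 0 0) = Δ·Π!·Σ² = 20/1287  (sign -1)
sum: t=0:+1/1036800 = 1/1036800
3j²(6 4 4; 6 -4 -2) = Δ·Π!·Σ² = 4/195  (sign +1)
combine: 4πI² = 1053·20/1287·4/195 = 48/143
take √, sign -1: I = -0.16343598

-0.163436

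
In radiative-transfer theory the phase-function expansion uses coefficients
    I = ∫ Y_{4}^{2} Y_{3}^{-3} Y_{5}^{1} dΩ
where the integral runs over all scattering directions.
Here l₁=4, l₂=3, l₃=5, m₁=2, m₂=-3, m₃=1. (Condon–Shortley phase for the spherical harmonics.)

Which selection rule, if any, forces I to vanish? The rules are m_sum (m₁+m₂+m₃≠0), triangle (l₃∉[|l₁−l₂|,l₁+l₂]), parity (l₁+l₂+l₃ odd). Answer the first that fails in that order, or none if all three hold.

azimuthal sum: 2 − 3 + 1 = 0  ✓
1 ≤ 5 ≤ 7 (triangle on l)  ✓
L = 4 + 3 + 5 = 12 (even)  ✓

none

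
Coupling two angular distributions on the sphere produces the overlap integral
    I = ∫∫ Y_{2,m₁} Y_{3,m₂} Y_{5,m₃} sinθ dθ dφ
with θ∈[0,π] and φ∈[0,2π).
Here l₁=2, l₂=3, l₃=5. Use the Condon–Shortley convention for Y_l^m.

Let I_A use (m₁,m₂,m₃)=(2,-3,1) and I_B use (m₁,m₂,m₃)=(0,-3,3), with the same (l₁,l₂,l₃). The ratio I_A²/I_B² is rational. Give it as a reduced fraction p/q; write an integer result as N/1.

Same 2,3,5: normalisation and zero-m 3j drop out of the ratio.
A: Δ: 0! 4! 6! / 11! → 1/2310; sum: t=0:+1/17280 = 1/17280; 3j²(2 3 5; 2 -3 1) = Δ·Π!·Σ² = 1/2310  (sign +1)
B: Δ: 0! 4! 6! / 11! → 1/2310; sum: t=0:+1/2880 = 1/2880; 3j²(2 3 5; 0 -3 3) = Δ·Π!·Σ² = 2/165  (sign +1)
I_A²/I_B² = (1/2310)/(2/165) = 1/28

1/28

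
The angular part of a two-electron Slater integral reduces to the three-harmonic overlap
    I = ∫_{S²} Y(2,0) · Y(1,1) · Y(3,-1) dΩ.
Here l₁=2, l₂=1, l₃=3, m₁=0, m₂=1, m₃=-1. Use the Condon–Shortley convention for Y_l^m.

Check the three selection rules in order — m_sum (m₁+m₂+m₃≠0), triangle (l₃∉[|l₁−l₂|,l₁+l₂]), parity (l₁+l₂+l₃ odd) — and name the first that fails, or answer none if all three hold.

none

m₁+m₂+m₃ = 0 + 1 − 1 = 0  ✓
triangle: |2−1|=1 ≤ l₃=3 ≤ 2+1=3  ✓
parity: l₁+l₂+l₃ = 6 is even  ✓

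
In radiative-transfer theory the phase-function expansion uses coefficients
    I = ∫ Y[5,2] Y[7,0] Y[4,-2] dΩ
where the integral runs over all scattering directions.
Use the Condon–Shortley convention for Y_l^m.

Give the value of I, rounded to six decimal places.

Rules hold: Σm=0, L=16 even, 2≤4≤12.
N = 11·15·9 = 1485
Δ = 8!·2!·6!/17! = 1/6126120
Racah Σ t=3..5: t=3:−1/69120 t=4:+1/20736 t=5:−1/69120 = 1/51840
⇒ 3j(5 7 4; 0 0 0)² = 280/21879, sgn +1
Racah Σ t=1..3: t=1:−1/7257600 t=2:+1/172800 t=3:−1/69120 = -1/113400
⇒ 3j(5 7 4; 2 0 -2)² = 512/36465, sgn -1
4πI² = N·(3j₀)²·(3jₘ)² = 143360/537251
I = -1·√(0.26684/4π) = -0.14572043

-0.145720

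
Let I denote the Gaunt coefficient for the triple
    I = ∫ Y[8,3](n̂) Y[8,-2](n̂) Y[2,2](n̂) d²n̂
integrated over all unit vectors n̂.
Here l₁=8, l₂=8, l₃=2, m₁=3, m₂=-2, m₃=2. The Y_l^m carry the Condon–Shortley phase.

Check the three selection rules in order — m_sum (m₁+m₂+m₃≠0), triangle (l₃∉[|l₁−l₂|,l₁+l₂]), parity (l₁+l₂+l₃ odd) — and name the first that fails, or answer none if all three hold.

m_sum

m₁+m₂+m₃ = 3 − 2 + 2 = 3  ✗
triangle: |8−8|=0 ≤ l₃=2 ≤ 8+8=16
parity: l₁+l₂+l₃ = 18 is even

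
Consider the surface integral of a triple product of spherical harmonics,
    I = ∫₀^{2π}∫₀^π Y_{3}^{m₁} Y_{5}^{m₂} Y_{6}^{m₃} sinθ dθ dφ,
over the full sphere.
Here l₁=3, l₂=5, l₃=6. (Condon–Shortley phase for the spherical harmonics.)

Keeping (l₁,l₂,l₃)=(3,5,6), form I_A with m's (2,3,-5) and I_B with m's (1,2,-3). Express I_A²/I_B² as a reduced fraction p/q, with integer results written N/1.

11/9

Shared (l₁,l₂,l₃)=(3,5,6): N and (l;000)² cancel in I_A²/I_B².
A: Δ = 2!·4!·8!/15! = 1/675675; Racah Σ t=0..1: t=0:+1/483840 t=1:−1/120960 = -1/161280; ⇒ 3j(3 5 6; 2 3 -5)² = 2/91, sgn +1
B: Δ = 2!·4!·8!/15! = 1/675675; Racah Σ t=0..2: t=0:+1/40320 t=1:−1/8640 t=2:+1/34560 = -1/16128; ⇒ 3j(3 5 6; 1 2 -3)² = 18/1001, sgn +1
I_A²/I_B² = (2/91)/(18/1001) = 11/9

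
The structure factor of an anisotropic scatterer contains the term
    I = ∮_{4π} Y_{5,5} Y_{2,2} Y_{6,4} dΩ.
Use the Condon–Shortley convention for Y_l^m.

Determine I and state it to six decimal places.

5 + 2 + 4 = 11 ≠ 0: azimuthal integral kills it; I = 0

0.000000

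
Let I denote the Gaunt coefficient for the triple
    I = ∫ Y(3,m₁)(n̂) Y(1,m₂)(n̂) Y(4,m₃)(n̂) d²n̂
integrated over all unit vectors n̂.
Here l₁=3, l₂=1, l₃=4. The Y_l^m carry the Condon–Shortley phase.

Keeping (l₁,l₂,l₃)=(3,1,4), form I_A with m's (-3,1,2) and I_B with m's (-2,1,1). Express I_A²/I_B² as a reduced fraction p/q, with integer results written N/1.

1/3

Same 3,1,4: normalisation and zero-m 3j drop out of the ratio.
A: Δ: 0! 6! 2! / 9! → 1/252; sum: t=0:+1/1440 = 1/1440; 3j²(3 1 4; -3 1 2) = Δ·Π!·Σ² = 1/252  (sign +1)
B: Δ: 0! 6! 2! / 9! → 1/252; sum: t=0:+1/240 = 1/240; 3j²(3 1 4; -2 1 1) = Δ·Π!·Σ² = 1/84  (sign -1)
I_A²/I_B² = (1/252)/(1/84) = 1/3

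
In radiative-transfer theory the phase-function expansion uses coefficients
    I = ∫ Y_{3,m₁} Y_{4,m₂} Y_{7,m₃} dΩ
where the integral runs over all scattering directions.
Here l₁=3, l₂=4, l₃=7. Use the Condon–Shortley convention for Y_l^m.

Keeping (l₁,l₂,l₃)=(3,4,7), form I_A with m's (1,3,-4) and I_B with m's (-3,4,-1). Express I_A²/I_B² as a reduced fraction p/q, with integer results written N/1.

Same 3,4,7: normalisation and zero-m 3j drop out of the ratio.
A: Δ: 0! 6! 8! / 15! → 1/45045; sum: t=0:+1/241920 = 1/241920; 3j²(3 4 7; 1 3 -4) = Δ·Π!·Σ² = 2/91  (sign -1)
B: Δ: 0! 6! 8! / 15! → 1/45045; sum: t=0:+1/29030400 = 1/29030400; 3j²(3 4 7; -3 4 -1) = Δ·Π!·Σ² = 1/45045  (sign +1)
I_A²/I_B² = (2/91)/(1/45045) = 990/1

990/1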